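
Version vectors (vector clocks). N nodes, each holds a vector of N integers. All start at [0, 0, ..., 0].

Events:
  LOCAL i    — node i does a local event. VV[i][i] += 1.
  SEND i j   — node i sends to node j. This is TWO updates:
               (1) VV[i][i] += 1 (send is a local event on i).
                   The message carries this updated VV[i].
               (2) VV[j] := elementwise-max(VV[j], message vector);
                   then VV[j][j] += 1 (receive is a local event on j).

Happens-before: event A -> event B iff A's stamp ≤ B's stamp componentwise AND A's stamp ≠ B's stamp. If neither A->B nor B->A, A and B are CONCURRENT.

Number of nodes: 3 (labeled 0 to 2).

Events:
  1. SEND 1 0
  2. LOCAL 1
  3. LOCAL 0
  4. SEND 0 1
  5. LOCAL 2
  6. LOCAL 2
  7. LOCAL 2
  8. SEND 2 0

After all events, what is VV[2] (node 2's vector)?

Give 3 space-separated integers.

Initial: VV[0]=[0, 0, 0]
Initial: VV[1]=[0, 0, 0]
Initial: VV[2]=[0, 0, 0]
Event 1: SEND 1->0: VV[1][1]++ -> VV[1]=[0, 1, 0], msg_vec=[0, 1, 0]; VV[0]=max(VV[0],msg_vec) then VV[0][0]++ -> VV[0]=[1, 1, 0]
Event 2: LOCAL 1: VV[1][1]++ -> VV[1]=[0, 2, 0]
Event 3: LOCAL 0: VV[0][0]++ -> VV[0]=[2, 1, 0]
Event 4: SEND 0->1: VV[0][0]++ -> VV[0]=[3, 1, 0], msg_vec=[3, 1, 0]; VV[1]=max(VV[1],msg_vec) then VV[1][1]++ -> VV[1]=[3, 3, 0]
Event 5: LOCAL 2: VV[2][2]++ -> VV[2]=[0, 0, 1]
Event 6: LOCAL 2: VV[2][2]++ -> VV[2]=[0, 0, 2]
Event 7: LOCAL 2: VV[2][2]++ -> VV[2]=[0, 0, 3]
Event 8: SEND 2->0: VV[2][2]++ -> VV[2]=[0, 0, 4], msg_vec=[0, 0, 4]; VV[0]=max(VV[0],msg_vec) then VV[0][0]++ -> VV[0]=[4, 1, 4]
Final vectors: VV[0]=[4, 1, 4]; VV[1]=[3, 3, 0]; VV[2]=[0, 0, 4]

Answer: 0 0 4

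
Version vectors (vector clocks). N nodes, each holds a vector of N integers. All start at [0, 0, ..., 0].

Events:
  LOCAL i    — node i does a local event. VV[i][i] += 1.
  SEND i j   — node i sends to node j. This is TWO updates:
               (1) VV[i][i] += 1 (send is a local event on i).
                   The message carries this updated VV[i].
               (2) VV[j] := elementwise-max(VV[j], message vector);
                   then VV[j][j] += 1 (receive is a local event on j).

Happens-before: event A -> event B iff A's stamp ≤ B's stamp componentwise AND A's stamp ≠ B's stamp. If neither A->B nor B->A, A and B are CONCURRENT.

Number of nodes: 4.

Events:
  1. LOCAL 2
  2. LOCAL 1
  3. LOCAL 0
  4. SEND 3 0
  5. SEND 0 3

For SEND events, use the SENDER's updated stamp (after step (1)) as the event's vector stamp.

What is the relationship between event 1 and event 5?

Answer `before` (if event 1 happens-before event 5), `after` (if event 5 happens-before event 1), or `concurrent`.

Answer: concurrent

Derivation:
Initial: VV[0]=[0, 0, 0, 0]
Initial: VV[1]=[0, 0, 0, 0]
Initial: VV[2]=[0, 0, 0, 0]
Initial: VV[3]=[0, 0, 0, 0]
Event 1: LOCAL 2: VV[2][2]++ -> VV[2]=[0, 0, 1, 0]
Event 2: LOCAL 1: VV[1][1]++ -> VV[1]=[0, 1, 0, 0]
Event 3: LOCAL 0: VV[0][0]++ -> VV[0]=[1, 0, 0, 0]
Event 4: SEND 3->0: VV[3][3]++ -> VV[3]=[0, 0, 0, 1], msg_vec=[0, 0, 0, 1]; VV[0]=max(VV[0],msg_vec) then VV[0][0]++ -> VV[0]=[2, 0, 0, 1]
Event 5: SEND 0->3: VV[0][0]++ -> VV[0]=[3, 0, 0, 1], msg_vec=[3, 0, 0, 1]; VV[3]=max(VV[3],msg_vec) then VV[3][3]++ -> VV[3]=[3, 0, 0, 2]
Event 1 stamp: [0, 0, 1, 0]
Event 5 stamp: [3, 0, 0, 1]
[0, 0, 1, 0] <= [3, 0, 0, 1]? False
[3, 0, 0, 1] <= [0, 0, 1, 0]? False
Relation: concurrent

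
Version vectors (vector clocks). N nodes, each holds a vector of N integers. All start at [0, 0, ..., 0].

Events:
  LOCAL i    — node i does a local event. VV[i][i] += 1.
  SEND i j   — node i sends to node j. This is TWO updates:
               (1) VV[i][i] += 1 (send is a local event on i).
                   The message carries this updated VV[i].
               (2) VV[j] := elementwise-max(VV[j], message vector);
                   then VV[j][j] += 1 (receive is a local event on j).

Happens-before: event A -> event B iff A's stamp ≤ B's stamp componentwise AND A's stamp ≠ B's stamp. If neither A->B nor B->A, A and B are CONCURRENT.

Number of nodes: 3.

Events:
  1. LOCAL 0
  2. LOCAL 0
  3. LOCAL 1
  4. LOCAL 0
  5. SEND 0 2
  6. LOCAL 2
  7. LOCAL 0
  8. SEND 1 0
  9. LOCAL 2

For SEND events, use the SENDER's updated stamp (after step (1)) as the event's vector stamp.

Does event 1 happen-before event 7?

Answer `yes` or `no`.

Initial: VV[0]=[0, 0, 0]
Initial: VV[1]=[0, 0, 0]
Initial: VV[2]=[0, 0, 0]
Event 1: LOCAL 0: VV[0][0]++ -> VV[0]=[1, 0, 0]
Event 2: LOCAL 0: VV[0][0]++ -> VV[0]=[2, 0, 0]
Event 3: LOCAL 1: VV[1][1]++ -> VV[1]=[0, 1, 0]
Event 4: LOCAL 0: VV[0][0]++ -> VV[0]=[3, 0, 0]
Event 5: SEND 0->2: VV[0][0]++ -> VV[0]=[4, 0, 0], msg_vec=[4, 0, 0]; VV[2]=max(VV[2],msg_vec) then VV[2][2]++ -> VV[2]=[4, 0, 1]
Event 6: LOCAL 2: VV[2][2]++ -> VV[2]=[4, 0, 2]
Event 7: LOCAL 0: VV[0][0]++ -> VV[0]=[5, 0, 0]
Event 8: SEND 1->0: VV[1][1]++ -> VV[1]=[0, 2, 0], msg_vec=[0, 2, 0]; VV[0]=max(VV[0],msg_vec) then VV[0][0]++ -> VV[0]=[6, 2, 0]
Event 9: LOCAL 2: VV[2][2]++ -> VV[2]=[4, 0, 3]
Event 1 stamp: [1, 0, 0]
Event 7 stamp: [5, 0, 0]
[1, 0, 0] <= [5, 0, 0]? True. Equal? False. Happens-before: True

Answer: yes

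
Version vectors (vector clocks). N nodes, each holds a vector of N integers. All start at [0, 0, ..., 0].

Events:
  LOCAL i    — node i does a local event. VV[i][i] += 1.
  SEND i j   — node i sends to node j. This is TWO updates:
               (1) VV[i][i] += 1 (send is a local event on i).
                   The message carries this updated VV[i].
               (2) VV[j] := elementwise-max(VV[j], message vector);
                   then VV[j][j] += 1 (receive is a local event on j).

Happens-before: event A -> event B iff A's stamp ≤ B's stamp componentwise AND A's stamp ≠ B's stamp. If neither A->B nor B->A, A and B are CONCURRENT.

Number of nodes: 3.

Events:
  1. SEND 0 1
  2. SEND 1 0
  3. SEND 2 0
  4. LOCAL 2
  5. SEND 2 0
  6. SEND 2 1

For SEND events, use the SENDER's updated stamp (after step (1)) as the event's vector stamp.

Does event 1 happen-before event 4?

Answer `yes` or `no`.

Answer: no

Derivation:
Initial: VV[0]=[0, 0, 0]
Initial: VV[1]=[0, 0, 0]
Initial: VV[2]=[0, 0, 0]
Event 1: SEND 0->1: VV[0][0]++ -> VV[0]=[1, 0, 0], msg_vec=[1, 0, 0]; VV[1]=max(VV[1],msg_vec) then VV[1][1]++ -> VV[1]=[1, 1, 0]
Event 2: SEND 1->0: VV[1][1]++ -> VV[1]=[1, 2, 0], msg_vec=[1, 2, 0]; VV[0]=max(VV[0],msg_vec) then VV[0][0]++ -> VV[0]=[2, 2, 0]
Event 3: SEND 2->0: VV[2][2]++ -> VV[2]=[0, 0, 1], msg_vec=[0, 0, 1]; VV[0]=max(VV[0],msg_vec) then VV[0][0]++ -> VV[0]=[3, 2, 1]
Event 4: LOCAL 2: VV[2][2]++ -> VV[2]=[0, 0, 2]
Event 5: SEND 2->0: VV[2][2]++ -> VV[2]=[0, 0, 3], msg_vec=[0, 0, 3]; VV[0]=max(VV[0],msg_vec) then VV[0][0]++ -> VV[0]=[4, 2, 3]
Event 6: SEND 2->1: VV[2][2]++ -> VV[2]=[0, 0, 4], msg_vec=[0, 0, 4]; VV[1]=max(VV[1],msg_vec) then VV[1][1]++ -> VV[1]=[1, 3, 4]
Event 1 stamp: [1, 0, 0]
Event 4 stamp: [0, 0, 2]
[1, 0, 0] <= [0, 0, 2]? False. Equal? False. Happens-before: False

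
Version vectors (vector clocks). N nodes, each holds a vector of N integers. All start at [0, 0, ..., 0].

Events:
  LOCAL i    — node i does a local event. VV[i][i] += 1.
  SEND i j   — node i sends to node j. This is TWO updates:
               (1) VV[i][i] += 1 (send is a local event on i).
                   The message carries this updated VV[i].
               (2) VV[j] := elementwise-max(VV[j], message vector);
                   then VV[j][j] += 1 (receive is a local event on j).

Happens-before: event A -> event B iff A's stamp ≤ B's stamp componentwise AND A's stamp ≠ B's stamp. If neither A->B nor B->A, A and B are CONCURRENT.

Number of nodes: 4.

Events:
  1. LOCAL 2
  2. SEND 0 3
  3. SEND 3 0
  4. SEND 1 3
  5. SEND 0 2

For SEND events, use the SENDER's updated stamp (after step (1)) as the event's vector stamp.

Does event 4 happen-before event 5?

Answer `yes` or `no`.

Initial: VV[0]=[0, 0, 0, 0]
Initial: VV[1]=[0, 0, 0, 0]
Initial: VV[2]=[0, 0, 0, 0]
Initial: VV[3]=[0, 0, 0, 0]
Event 1: LOCAL 2: VV[2][2]++ -> VV[2]=[0, 0, 1, 0]
Event 2: SEND 0->3: VV[0][0]++ -> VV[0]=[1, 0, 0, 0], msg_vec=[1, 0, 0, 0]; VV[3]=max(VV[3],msg_vec) then VV[3][3]++ -> VV[3]=[1, 0, 0, 1]
Event 3: SEND 3->0: VV[3][3]++ -> VV[3]=[1, 0, 0, 2], msg_vec=[1, 0, 0, 2]; VV[0]=max(VV[0],msg_vec) then VV[0][0]++ -> VV[0]=[2, 0, 0, 2]
Event 4: SEND 1->3: VV[1][1]++ -> VV[1]=[0, 1, 0, 0], msg_vec=[0, 1, 0, 0]; VV[3]=max(VV[3],msg_vec) then VV[3][3]++ -> VV[3]=[1, 1, 0, 3]
Event 5: SEND 0->2: VV[0][0]++ -> VV[0]=[3, 0, 0, 2], msg_vec=[3, 0, 0, 2]; VV[2]=max(VV[2],msg_vec) then VV[2][2]++ -> VV[2]=[3, 0, 2, 2]
Event 4 stamp: [0, 1, 0, 0]
Event 5 stamp: [3, 0, 0, 2]
[0, 1, 0, 0] <= [3, 0, 0, 2]? False. Equal? False. Happens-before: False

Answer: no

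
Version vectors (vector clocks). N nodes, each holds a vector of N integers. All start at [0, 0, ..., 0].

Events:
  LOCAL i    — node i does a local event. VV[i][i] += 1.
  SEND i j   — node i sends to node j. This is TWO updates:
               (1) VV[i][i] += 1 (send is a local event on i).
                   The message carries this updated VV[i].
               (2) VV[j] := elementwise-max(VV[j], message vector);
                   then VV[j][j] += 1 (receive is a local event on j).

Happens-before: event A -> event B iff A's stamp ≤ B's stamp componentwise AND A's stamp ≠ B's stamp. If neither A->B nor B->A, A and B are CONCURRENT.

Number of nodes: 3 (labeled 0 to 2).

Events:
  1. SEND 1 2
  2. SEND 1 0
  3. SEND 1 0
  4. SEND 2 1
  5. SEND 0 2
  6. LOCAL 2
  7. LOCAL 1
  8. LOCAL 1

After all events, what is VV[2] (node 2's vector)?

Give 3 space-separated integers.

Initial: VV[0]=[0, 0, 0]
Initial: VV[1]=[0, 0, 0]
Initial: VV[2]=[0, 0, 0]
Event 1: SEND 1->2: VV[1][1]++ -> VV[1]=[0, 1, 0], msg_vec=[0, 1, 0]; VV[2]=max(VV[2],msg_vec) then VV[2][2]++ -> VV[2]=[0, 1, 1]
Event 2: SEND 1->0: VV[1][1]++ -> VV[1]=[0, 2, 0], msg_vec=[0, 2, 0]; VV[0]=max(VV[0],msg_vec) then VV[0][0]++ -> VV[0]=[1, 2, 0]
Event 3: SEND 1->0: VV[1][1]++ -> VV[1]=[0, 3, 0], msg_vec=[0, 3, 0]; VV[0]=max(VV[0],msg_vec) then VV[0][0]++ -> VV[0]=[2, 3, 0]
Event 4: SEND 2->1: VV[2][2]++ -> VV[2]=[0, 1, 2], msg_vec=[0, 1, 2]; VV[1]=max(VV[1],msg_vec) then VV[1][1]++ -> VV[1]=[0, 4, 2]
Event 5: SEND 0->2: VV[0][0]++ -> VV[0]=[3, 3, 0], msg_vec=[3, 3, 0]; VV[2]=max(VV[2],msg_vec) then VV[2][2]++ -> VV[2]=[3, 3, 3]
Event 6: LOCAL 2: VV[2][2]++ -> VV[2]=[3, 3, 4]
Event 7: LOCAL 1: VV[1][1]++ -> VV[1]=[0, 5, 2]
Event 8: LOCAL 1: VV[1][1]++ -> VV[1]=[0, 6, 2]
Final vectors: VV[0]=[3, 3, 0]; VV[1]=[0, 6, 2]; VV[2]=[3, 3, 4]

Answer: 3 3 4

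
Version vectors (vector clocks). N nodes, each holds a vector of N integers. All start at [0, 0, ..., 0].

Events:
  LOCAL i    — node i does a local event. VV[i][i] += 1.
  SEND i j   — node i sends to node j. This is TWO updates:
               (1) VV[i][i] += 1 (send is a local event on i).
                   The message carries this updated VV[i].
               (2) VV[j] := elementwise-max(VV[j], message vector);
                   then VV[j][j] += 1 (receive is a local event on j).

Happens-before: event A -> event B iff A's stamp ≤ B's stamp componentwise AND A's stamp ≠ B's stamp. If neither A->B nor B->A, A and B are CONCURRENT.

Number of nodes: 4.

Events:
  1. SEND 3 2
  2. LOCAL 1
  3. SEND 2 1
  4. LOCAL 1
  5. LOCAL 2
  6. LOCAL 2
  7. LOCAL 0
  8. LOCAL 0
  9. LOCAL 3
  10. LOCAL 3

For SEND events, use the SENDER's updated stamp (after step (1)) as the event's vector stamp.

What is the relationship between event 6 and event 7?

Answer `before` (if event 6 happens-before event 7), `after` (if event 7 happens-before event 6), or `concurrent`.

Answer: concurrent

Derivation:
Initial: VV[0]=[0, 0, 0, 0]
Initial: VV[1]=[0, 0, 0, 0]
Initial: VV[2]=[0, 0, 0, 0]
Initial: VV[3]=[0, 0, 0, 0]
Event 1: SEND 3->2: VV[3][3]++ -> VV[3]=[0, 0, 0, 1], msg_vec=[0, 0, 0, 1]; VV[2]=max(VV[2],msg_vec) then VV[2][2]++ -> VV[2]=[0, 0, 1, 1]
Event 2: LOCAL 1: VV[1][1]++ -> VV[1]=[0, 1, 0, 0]
Event 3: SEND 2->1: VV[2][2]++ -> VV[2]=[0, 0, 2, 1], msg_vec=[0, 0, 2, 1]; VV[1]=max(VV[1],msg_vec) then VV[1][1]++ -> VV[1]=[0, 2, 2, 1]
Event 4: LOCAL 1: VV[1][1]++ -> VV[1]=[0, 3, 2, 1]
Event 5: LOCAL 2: VV[2][2]++ -> VV[2]=[0, 0, 3, 1]
Event 6: LOCAL 2: VV[2][2]++ -> VV[2]=[0, 0, 4, 1]
Event 7: LOCAL 0: VV[0][0]++ -> VV[0]=[1, 0, 0, 0]
Event 8: LOCAL 0: VV[0][0]++ -> VV[0]=[2, 0, 0, 0]
Event 9: LOCAL 3: VV[3][3]++ -> VV[3]=[0, 0, 0, 2]
Event 10: LOCAL 3: VV[3][3]++ -> VV[3]=[0, 0, 0, 3]
Event 6 stamp: [0, 0, 4, 1]
Event 7 stamp: [1, 0, 0, 0]
[0, 0, 4, 1] <= [1, 0, 0, 0]? False
[1, 0, 0, 0] <= [0, 0, 4, 1]? False
Relation: concurrent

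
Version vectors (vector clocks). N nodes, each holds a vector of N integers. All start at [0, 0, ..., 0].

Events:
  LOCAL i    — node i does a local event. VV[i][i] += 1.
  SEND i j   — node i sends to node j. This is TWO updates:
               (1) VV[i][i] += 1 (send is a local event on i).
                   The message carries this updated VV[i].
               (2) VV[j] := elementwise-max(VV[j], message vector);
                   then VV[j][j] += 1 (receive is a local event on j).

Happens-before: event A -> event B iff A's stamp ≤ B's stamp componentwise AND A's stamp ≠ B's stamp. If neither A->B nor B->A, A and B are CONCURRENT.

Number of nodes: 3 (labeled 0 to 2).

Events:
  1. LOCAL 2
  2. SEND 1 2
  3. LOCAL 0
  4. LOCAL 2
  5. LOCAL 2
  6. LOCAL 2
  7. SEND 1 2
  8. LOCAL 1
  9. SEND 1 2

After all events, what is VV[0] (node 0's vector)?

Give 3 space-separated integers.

Answer: 1 0 0

Derivation:
Initial: VV[0]=[0, 0, 0]
Initial: VV[1]=[0, 0, 0]
Initial: VV[2]=[0, 0, 0]
Event 1: LOCAL 2: VV[2][2]++ -> VV[2]=[0, 0, 1]
Event 2: SEND 1->2: VV[1][1]++ -> VV[1]=[0, 1, 0], msg_vec=[0, 1, 0]; VV[2]=max(VV[2],msg_vec) then VV[2][2]++ -> VV[2]=[0, 1, 2]
Event 3: LOCAL 0: VV[0][0]++ -> VV[0]=[1, 0, 0]
Event 4: LOCAL 2: VV[2][2]++ -> VV[2]=[0, 1, 3]
Event 5: LOCAL 2: VV[2][2]++ -> VV[2]=[0, 1, 4]
Event 6: LOCAL 2: VV[2][2]++ -> VV[2]=[0, 1, 5]
Event 7: SEND 1->2: VV[1][1]++ -> VV[1]=[0, 2, 0], msg_vec=[0, 2, 0]; VV[2]=max(VV[2],msg_vec) then VV[2][2]++ -> VV[2]=[0, 2, 6]
Event 8: LOCAL 1: VV[1][1]++ -> VV[1]=[0, 3, 0]
Event 9: SEND 1->2: VV[1][1]++ -> VV[1]=[0, 4, 0], msg_vec=[0, 4, 0]; VV[2]=max(VV[2],msg_vec) then VV[2][2]++ -> VV[2]=[0, 4, 7]
Final vectors: VV[0]=[1, 0, 0]; VV[1]=[0, 4, 0]; VV[2]=[0, 4, 7]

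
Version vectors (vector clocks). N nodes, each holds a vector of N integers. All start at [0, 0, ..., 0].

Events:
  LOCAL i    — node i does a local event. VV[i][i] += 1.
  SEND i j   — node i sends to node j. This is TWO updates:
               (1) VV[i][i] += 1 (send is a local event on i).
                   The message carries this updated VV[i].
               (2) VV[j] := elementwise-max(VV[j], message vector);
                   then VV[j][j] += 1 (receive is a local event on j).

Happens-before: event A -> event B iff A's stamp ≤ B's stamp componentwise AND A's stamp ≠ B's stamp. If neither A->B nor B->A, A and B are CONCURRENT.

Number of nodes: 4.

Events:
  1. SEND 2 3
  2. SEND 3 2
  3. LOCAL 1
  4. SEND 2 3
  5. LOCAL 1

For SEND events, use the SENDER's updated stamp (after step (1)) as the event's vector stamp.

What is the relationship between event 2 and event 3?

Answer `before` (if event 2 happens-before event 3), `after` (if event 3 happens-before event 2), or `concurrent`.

Initial: VV[0]=[0, 0, 0, 0]
Initial: VV[1]=[0, 0, 0, 0]
Initial: VV[2]=[0, 0, 0, 0]
Initial: VV[3]=[0, 0, 0, 0]
Event 1: SEND 2->3: VV[2][2]++ -> VV[2]=[0, 0, 1, 0], msg_vec=[0, 0, 1, 0]; VV[3]=max(VV[3],msg_vec) then VV[3][3]++ -> VV[3]=[0, 0, 1, 1]
Event 2: SEND 3->2: VV[3][3]++ -> VV[3]=[0, 0, 1, 2], msg_vec=[0, 0, 1, 2]; VV[2]=max(VV[2],msg_vec) then VV[2][2]++ -> VV[2]=[0, 0, 2, 2]
Event 3: LOCAL 1: VV[1][1]++ -> VV[1]=[0, 1, 0, 0]
Event 4: SEND 2->3: VV[2][2]++ -> VV[2]=[0, 0, 3, 2], msg_vec=[0, 0, 3, 2]; VV[3]=max(VV[3],msg_vec) then VV[3][3]++ -> VV[3]=[0, 0, 3, 3]
Event 5: LOCAL 1: VV[1][1]++ -> VV[1]=[0, 2, 0, 0]
Event 2 stamp: [0, 0, 1, 2]
Event 3 stamp: [0, 1, 0, 0]
[0, 0, 1, 2] <= [0, 1, 0, 0]? False
[0, 1, 0, 0] <= [0, 0, 1, 2]? False
Relation: concurrent

Answer: concurrent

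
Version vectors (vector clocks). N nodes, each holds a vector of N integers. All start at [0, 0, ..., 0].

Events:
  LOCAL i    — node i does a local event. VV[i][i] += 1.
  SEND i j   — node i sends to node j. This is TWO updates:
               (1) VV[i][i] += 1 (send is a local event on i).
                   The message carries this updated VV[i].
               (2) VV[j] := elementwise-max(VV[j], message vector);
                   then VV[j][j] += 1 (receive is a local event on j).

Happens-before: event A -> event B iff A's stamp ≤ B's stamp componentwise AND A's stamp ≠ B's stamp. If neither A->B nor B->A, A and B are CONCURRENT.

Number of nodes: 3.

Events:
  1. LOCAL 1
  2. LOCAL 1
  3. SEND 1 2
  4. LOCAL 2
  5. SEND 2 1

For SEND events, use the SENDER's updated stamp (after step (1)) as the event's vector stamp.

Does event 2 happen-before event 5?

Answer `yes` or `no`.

Answer: yes

Derivation:
Initial: VV[0]=[0, 0, 0]
Initial: VV[1]=[0, 0, 0]
Initial: VV[2]=[0, 0, 0]
Event 1: LOCAL 1: VV[1][1]++ -> VV[1]=[0, 1, 0]
Event 2: LOCAL 1: VV[1][1]++ -> VV[1]=[0, 2, 0]
Event 3: SEND 1->2: VV[1][1]++ -> VV[1]=[0, 3, 0], msg_vec=[0, 3, 0]; VV[2]=max(VV[2],msg_vec) then VV[2][2]++ -> VV[2]=[0, 3, 1]
Event 4: LOCAL 2: VV[2][2]++ -> VV[2]=[0, 3, 2]
Event 5: SEND 2->1: VV[2][2]++ -> VV[2]=[0, 3, 3], msg_vec=[0, 3, 3]; VV[1]=max(VV[1],msg_vec) then VV[1][1]++ -> VV[1]=[0, 4, 3]
Event 2 stamp: [0, 2, 0]
Event 5 stamp: [0, 3, 3]
[0, 2, 0] <= [0, 3, 3]? True. Equal? False. Happens-before: True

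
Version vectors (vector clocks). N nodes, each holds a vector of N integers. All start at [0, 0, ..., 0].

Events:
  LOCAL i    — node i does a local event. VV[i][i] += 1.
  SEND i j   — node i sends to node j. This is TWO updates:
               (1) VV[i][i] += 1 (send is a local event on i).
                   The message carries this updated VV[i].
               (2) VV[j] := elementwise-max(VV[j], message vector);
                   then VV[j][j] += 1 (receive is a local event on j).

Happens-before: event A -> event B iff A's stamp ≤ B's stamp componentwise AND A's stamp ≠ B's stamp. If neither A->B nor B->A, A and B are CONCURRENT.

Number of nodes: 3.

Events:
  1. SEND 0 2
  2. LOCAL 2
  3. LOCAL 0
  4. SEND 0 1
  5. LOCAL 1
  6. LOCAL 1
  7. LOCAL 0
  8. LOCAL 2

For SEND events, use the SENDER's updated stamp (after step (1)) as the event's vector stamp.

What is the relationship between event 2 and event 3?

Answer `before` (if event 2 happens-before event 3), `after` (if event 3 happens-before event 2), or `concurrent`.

Initial: VV[0]=[0, 0, 0]
Initial: VV[1]=[0, 0, 0]
Initial: VV[2]=[0, 0, 0]
Event 1: SEND 0->2: VV[0][0]++ -> VV[0]=[1, 0, 0], msg_vec=[1, 0, 0]; VV[2]=max(VV[2],msg_vec) then VV[2][2]++ -> VV[2]=[1, 0, 1]
Event 2: LOCAL 2: VV[2][2]++ -> VV[2]=[1, 0, 2]
Event 3: LOCAL 0: VV[0][0]++ -> VV[0]=[2, 0, 0]
Event 4: SEND 0->1: VV[0][0]++ -> VV[0]=[3, 0, 0], msg_vec=[3, 0, 0]; VV[1]=max(VV[1],msg_vec) then VV[1][1]++ -> VV[1]=[3, 1, 0]
Event 5: LOCAL 1: VV[1][1]++ -> VV[1]=[3, 2, 0]
Event 6: LOCAL 1: VV[1][1]++ -> VV[1]=[3, 3, 0]
Event 7: LOCAL 0: VV[0][0]++ -> VV[0]=[4, 0, 0]
Event 8: LOCAL 2: VV[2][2]++ -> VV[2]=[1, 0, 3]
Event 2 stamp: [1, 0, 2]
Event 3 stamp: [2, 0, 0]
[1, 0, 2] <= [2, 0, 0]? False
[2, 0, 0] <= [1, 0, 2]? False
Relation: concurrent

Answer: concurrent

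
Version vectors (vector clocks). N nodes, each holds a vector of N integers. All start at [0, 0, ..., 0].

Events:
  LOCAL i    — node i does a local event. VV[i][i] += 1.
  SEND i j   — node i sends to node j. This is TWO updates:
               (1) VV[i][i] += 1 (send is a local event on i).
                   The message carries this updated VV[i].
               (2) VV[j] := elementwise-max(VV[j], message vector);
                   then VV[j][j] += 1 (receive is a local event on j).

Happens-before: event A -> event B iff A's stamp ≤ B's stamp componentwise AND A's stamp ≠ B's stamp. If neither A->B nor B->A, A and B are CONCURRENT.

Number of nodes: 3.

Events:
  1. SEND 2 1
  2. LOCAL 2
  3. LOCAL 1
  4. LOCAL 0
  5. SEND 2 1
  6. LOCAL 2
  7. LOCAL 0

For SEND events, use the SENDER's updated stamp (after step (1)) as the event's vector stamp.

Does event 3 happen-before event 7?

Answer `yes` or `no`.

Initial: VV[0]=[0, 0, 0]
Initial: VV[1]=[0, 0, 0]
Initial: VV[2]=[0, 0, 0]
Event 1: SEND 2->1: VV[2][2]++ -> VV[2]=[0, 0, 1], msg_vec=[0, 0, 1]; VV[1]=max(VV[1],msg_vec) then VV[1][1]++ -> VV[1]=[0, 1, 1]
Event 2: LOCAL 2: VV[2][2]++ -> VV[2]=[0, 0, 2]
Event 3: LOCAL 1: VV[1][1]++ -> VV[1]=[0, 2, 1]
Event 4: LOCAL 0: VV[0][0]++ -> VV[0]=[1, 0, 0]
Event 5: SEND 2->1: VV[2][2]++ -> VV[2]=[0, 0, 3], msg_vec=[0, 0, 3]; VV[1]=max(VV[1],msg_vec) then VV[1][1]++ -> VV[1]=[0, 3, 3]
Event 6: LOCAL 2: VV[2][2]++ -> VV[2]=[0, 0, 4]
Event 7: LOCAL 0: VV[0][0]++ -> VV[0]=[2, 0, 0]
Event 3 stamp: [0, 2, 1]
Event 7 stamp: [2, 0, 0]
[0, 2, 1] <= [2, 0, 0]? False. Equal? False. Happens-before: False

Answer: no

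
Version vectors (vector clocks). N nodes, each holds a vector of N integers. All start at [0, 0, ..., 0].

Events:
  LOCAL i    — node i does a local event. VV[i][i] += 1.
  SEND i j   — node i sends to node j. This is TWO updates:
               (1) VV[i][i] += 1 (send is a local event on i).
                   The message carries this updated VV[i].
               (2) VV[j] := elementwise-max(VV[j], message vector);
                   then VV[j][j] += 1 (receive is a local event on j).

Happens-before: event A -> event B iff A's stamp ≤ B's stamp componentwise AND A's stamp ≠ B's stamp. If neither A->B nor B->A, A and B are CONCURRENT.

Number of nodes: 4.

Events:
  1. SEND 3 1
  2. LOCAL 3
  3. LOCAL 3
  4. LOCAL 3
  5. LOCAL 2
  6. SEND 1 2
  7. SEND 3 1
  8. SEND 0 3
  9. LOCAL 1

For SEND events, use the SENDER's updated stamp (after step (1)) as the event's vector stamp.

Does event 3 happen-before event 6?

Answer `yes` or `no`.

Initial: VV[0]=[0, 0, 0, 0]
Initial: VV[1]=[0, 0, 0, 0]
Initial: VV[2]=[0, 0, 0, 0]
Initial: VV[3]=[0, 0, 0, 0]
Event 1: SEND 3->1: VV[3][3]++ -> VV[3]=[0, 0, 0, 1], msg_vec=[0, 0, 0, 1]; VV[1]=max(VV[1],msg_vec) then VV[1][1]++ -> VV[1]=[0, 1, 0, 1]
Event 2: LOCAL 3: VV[3][3]++ -> VV[3]=[0, 0, 0, 2]
Event 3: LOCAL 3: VV[3][3]++ -> VV[3]=[0, 0, 0, 3]
Event 4: LOCAL 3: VV[3][3]++ -> VV[3]=[0, 0, 0, 4]
Event 5: LOCAL 2: VV[2][2]++ -> VV[2]=[0, 0, 1, 0]
Event 6: SEND 1->2: VV[1][1]++ -> VV[1]=[0, 2, 0, 1], msg_vec=[0, 2, 0, 1]; VV[2]=max(VV[2],msg_vec) then VV[2][2]++ -> VV[2]=[0, 2, 2, 1]
Event 7: SEND 3->1: VV[3][3]++ -> VV[3]=[0, 0, 0, 5], msg_vec=[0, 0, 0, 5]; VV[1]=max(VV[1],msg_vec) then VV[1][1]++ -> VV[1]=[0, 3, 0, 5]
Event 8: SEND 0->3: VV[0][0]++ -> VV[0]=[1, 0, 0, 0], msg_vec=[1, 0, 0, 0]; VV[3]=max(VV[3],msg_vec) then VV[3][3]++ -> VV[3]=[1, 0, 0, 6]
Event 9: LOCAL 1: VV[1][1]++ -> VV[1]=[0, 4, 0, 5]
Event 3 stamp: [0, 0, 0, 3]
Event 6 stamp: [0, 2, 0, 1]
[0, 0, 0, 3] <= [0, 2, 0, 1]? False. Equal? False. Happens-before: False

Answer: no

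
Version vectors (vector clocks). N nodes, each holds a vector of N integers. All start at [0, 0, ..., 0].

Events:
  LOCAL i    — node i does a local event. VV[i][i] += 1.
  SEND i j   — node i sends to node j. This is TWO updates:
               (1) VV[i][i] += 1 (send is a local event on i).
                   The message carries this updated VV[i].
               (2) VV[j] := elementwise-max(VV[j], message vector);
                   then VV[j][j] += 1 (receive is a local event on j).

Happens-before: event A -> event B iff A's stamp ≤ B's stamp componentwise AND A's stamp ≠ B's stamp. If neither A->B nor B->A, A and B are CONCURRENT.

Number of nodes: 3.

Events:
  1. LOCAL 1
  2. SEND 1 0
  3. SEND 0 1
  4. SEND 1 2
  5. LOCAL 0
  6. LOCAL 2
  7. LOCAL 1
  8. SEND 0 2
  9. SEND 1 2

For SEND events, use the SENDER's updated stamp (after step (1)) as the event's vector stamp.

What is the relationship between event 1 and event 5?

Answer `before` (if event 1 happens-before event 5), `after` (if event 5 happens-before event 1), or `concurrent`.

Answer: before

Derivation:
Initial: VV[0]=[0, 0, 0]
Initial: VV[1]=[0, 0, 0]
Initial: VV[2]=[0, 0, 0]
Event 1: LOCAL 1: VV[1][1]++ -> VV[1]=[0, 1, 0]
Event 2: SEND 1->0: VV[1][1]++ -> VV[1]=[0, 2, 0], msg_vec=[0, 2, 0]; VV[0]=max(VV[0],msg_vec) then VV[0][0]++ -> VV[0]=[1, 2, 0]
Event 3: SEND 0->1: VV[0][0]++ -> VV[0]=[2, 2, 0], msg_vec=[2, 2, 0]; VV[1]=max(VV[1],msg_vec) then VV[1][1]++ -> VV[1]=[2, 3, 0]
Event 4: SEND 1->2: VV[1][1]++ -> VV[1]=[2, 4, 0], msg_vec=[2, 4, 0]; VV[2]=max(VV[2],msg_vec) then VV[2][2]++ -> VV[2]=[2, 4, 1]
Event 5: LOCAL 0: VV[0][0]++ -> VV[0]=[3, 2, 0]
Event 6: LOCAL 2: VV[2][2]++ -> VV[2]=[2, 4, 2]
Event 7: LOCAL 1: VV[1][1]++ -> VV[1]=[2, 5, 0]
Event 8: SEND 0->2: VV[0][0]++ -> VV[0]=[4, 2, 0], msg_vec=[4, 2, 0]; VV[2]=max(VV[2],msg_vec) then VV[2][2]++ -> VV[2]=[4, 4, 3]
Event 9: SEND 1->2: VV[1][1]++ -> VV[1]=[2, 6, 0], msg_vec=[2, 6, 0]; VV[2]=max(VV[2],msg_vec) then VV[2][2]++ -> VV[2]=[4, 6, 4]
Event 1 stamp: [0, 1, 0]
Event 5 stamp: [3, 2, 0]
[0, 1, 0] <= [3, 2, 0]? True
[3, 2, 0] <= [0, 1, 0]? False
Relation: before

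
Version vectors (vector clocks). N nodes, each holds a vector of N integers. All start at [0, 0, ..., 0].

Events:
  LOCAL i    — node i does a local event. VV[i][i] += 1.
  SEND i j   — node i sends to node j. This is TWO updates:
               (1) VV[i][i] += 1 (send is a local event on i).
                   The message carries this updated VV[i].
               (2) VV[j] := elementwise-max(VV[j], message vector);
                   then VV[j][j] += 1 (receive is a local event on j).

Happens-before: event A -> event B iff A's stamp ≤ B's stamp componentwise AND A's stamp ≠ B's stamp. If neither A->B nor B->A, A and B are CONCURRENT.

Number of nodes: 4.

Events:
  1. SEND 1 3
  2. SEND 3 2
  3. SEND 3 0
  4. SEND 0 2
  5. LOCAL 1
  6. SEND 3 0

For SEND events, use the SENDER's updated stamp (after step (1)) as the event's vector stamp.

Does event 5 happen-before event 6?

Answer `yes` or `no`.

Answer: no

Derivation:
Initial: VV[0]=[0, 0, 0, 0]
Initial: VV[1]=[0, 0, 0, 0]
Initial: VV[2]=[0, 0, 0, 0]
Initial: VV[3]=[0, 0, 0, 0]
Event 1: SEND 1->3: VV[1][1]++ -> VV[1]=[0, 1, 0, 0], msg_vec=[0, 1, 0, 0]; VV[3]=max(VV[3],msg_vec) then VV[3][3]++ -> VV[3]=[0, 1, 0, 1]
Event 2: SEND 3->2: VV[3][3]++ -> VV[3]=[0, 1, 0, 2], msg_vec=[0, 1, 0, 2]; VV[2]=max(VV[2],msg_vec) then VV[2][2]++ -> VV[2]=[0, 1, 1, 2]
Event 3: SEND 3->0: VV[3][3]++ -> VV[3]=[0, 1, 0, 3], msg_vec=[0, 1, 0, 3]; VV[0]=max(VV[0],msg_vec) then VV[0][0]++ -> VV[0]=[1, 1, 0, 3]
Event 4: SEND 0->2: VV[0][0]++ -> VV[0]=[2, 1, 0, 3], msg_vec=[2, 1, 0, 3]; VV[2]=max(VV[2],msg_vec) then VV[2][2]++ -> VV[2]=[2, 1, 2, 3]
Event 5: LOCAL 1: VV[1][1]++ -> VV[1]=[0, 2, 0, 0]
Event 6: SEND 3->0: VV[3][3]++ -> VV[3]=[0, 1, 0, 4], msg_vec=[0, 1, 0, 4]; VV[0]=max(VV[0],msg_vec) then VV[0][0]++ -> VV[0]=[3, 1, 0, 4]
Event 5 stamp: [0, 2, 0, 0]
Event 6 stamp: [0, 1, 0, 4]
[0, 2, 0, 0] <= [0, 1, 0, 4]? False. Equal? False. Happens-before: False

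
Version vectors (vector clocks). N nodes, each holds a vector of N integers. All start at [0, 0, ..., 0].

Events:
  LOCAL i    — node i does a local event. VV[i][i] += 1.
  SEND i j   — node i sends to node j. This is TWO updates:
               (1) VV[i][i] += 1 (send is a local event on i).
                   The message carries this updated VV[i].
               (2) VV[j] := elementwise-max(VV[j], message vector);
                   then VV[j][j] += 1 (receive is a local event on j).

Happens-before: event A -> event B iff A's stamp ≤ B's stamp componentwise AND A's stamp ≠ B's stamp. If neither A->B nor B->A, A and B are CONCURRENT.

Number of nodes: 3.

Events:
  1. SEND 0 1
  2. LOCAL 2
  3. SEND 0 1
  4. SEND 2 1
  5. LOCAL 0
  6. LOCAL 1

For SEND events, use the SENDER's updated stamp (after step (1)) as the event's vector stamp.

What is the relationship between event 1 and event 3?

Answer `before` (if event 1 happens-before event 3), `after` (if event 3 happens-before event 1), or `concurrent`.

Answer: before

Derivation:
Initial: VV[0]=[0, 0, 0]
Initial: VV[1]=[0, 0, 0]
Initial: VV[2]=[0, 0, 0]
Event 1: SEND 0->1: VV[0][0]++ -> VV[0]=[1, 0, 0], msg_vec=[1, 0, 0]; VV[1]=max(VV[1],msg_vec) then VV[1][1]++ -> VV[1]=[1, 1, 0]
Event 2: LOCAL 2: VV[2][2]++ -> VV[2]=[0, 0, 1]
Event 3: SEND 0->1: VV[0][0]++ -> VV[0]=[2, 0, 0], msg_vec=[2, 0, 0]; VV[1]=max(VV[1],msg_vec) then VV[1][1]++ -> VV[1]=[2, 2, 0]
Event 4: SEND 2->1: VV[2][2]++ -> VV[2]=[0, 0, 2], msg_vec=[0, 0, 2]; VV[1]=max(VV[1],msg_vec) then VV[1][1]++ -> VV[1]=[2, 3, 2]
Event 5: LOCAL 0: VV[0][0]++ -> VV[0]=[3, 0, 0]
Event 6: LOCAL 1: VV[1][1]++ -> VV[1]=[2, 4, 2]
Event 1 stamp: [1, 0, 0]
Event 3 stamp: [2, 0, 0]
[1, 0, 0] <= [2, 0, 0]? True
[2, 0, 0] <= [1, 0, 0]? False
Relation: before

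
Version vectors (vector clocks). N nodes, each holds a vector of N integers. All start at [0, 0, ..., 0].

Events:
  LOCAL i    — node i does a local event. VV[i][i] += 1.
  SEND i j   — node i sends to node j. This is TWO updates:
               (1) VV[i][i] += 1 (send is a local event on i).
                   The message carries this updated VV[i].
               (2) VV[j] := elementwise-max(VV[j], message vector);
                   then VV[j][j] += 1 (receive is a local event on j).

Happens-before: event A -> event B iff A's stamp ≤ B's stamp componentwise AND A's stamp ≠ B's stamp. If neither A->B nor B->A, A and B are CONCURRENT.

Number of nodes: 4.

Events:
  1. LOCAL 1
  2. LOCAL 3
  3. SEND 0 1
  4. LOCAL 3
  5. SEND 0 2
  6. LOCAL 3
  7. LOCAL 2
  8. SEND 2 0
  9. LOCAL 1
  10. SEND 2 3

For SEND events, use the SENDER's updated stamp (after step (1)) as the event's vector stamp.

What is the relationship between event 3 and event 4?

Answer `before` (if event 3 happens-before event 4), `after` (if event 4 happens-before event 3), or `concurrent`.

Initial: VV[0]=[0, 0, 0, 0]
Initial: VV[1]=[0, 0, 0, 0]
Initial: VV[2]=[0, 0, 0, 0]
Initial: VV[3]=[0, 0, 0, 0]
Event 1: LOCAL 1: VV[1][1]++ -> VV[1]=[0, 1, 0, 0]
Event 2: LOCAL 3: VV[3][3]++ -> VV[3]=[0, 0, 0, 1]
Event 3: SEND 0->1: VV[0][0]++ -> VV[0]=[1, 0, 0, 0], msg_vec=[1, 0, 0, 0]; VV[1]=max(VV[1],msg_vec) then VV[1][1]++ -> VV[1]=[1, 2, 0, 0]
Event 4: LOCAL 3: VV[3][3]++ -> VV[3]=[0, 0, 0, 2]
Event 5: SEND 0->2: VV[0][0]++ -> VV[0]=[2, 0, 0, 0], msg_vec=[2, 0, 0, 0]; VV[2]=max(VV[2],msg_vec) then VV[2][2]++ -> VV[2]=[2, 0, 1, 0]
Event 6: LOCAL 3: VV[3][3]++ -> VV[3]=[0, 0, 0, 3]
Event 7: LOCAL 2: VV[2][2]++ -> VV[2]=[2, 0, 2, 0]
Event 8: SEND 2->0: VV[2][2]++ -> VV[2]=[2, 0, 3, 0], msg_vec=[2, 0, 3, 0]; VV[0]=max(VV[0],msg_vec) then VV[0][0]++ -> VV[0]=[3, 0, 3, 0]
Event 9: LOCAL 1: VV[1][1]++ -> VV[1]=[1, 3, 0, 0]
Event 10: SEND 2->3: VV[2][2]++ -> VV[2]=[2, 0, 4, 0], msg_vec=[2, 0, 4, 0]; VV[3]=max(VV[3],msg_vec) then VV[3][3]++ -> VV[3]=[2, 0, 4, 4]
Event 3 stamp: [1, 0, 0, 0]
Event 4 stamp: [0, 0, 0, 2]
[1, 0, 0, 0] <= [0, 0, 0, 2]? False
[0, 0, 0, 2] <= [1, 0, 0, 0]? False
Relation: concurrent

Answer: concurrent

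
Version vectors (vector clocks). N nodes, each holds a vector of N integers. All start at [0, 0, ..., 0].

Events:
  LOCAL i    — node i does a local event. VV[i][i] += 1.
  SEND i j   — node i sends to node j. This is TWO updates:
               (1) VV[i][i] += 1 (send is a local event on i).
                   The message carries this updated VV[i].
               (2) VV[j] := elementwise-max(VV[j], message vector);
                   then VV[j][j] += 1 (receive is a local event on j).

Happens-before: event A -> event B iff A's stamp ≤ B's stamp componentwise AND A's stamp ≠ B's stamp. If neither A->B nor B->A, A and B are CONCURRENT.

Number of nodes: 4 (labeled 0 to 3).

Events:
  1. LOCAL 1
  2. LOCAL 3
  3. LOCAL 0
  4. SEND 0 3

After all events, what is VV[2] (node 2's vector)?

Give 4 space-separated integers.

Initial: VV[0]=[0, 0, 0, 0]
Initial: VV[1]=[0, 0, 0, 0]
Initial: VV[2]=[0, 0, 0, 0]
Initial: VV[3]=[0, 0, 0, 0]
Event 1: LOCAL 1: VV[1][1]++ -> VV[1]=[0, 1, 0, 0]
Event 2: LOCAL 3: VV[3][3]++ -> VV[3]=[0, 0, 0, 1]
Event 3: LOCAL 0: VV[0][0]++ -> VV[0]=[1, 0, 0, 0]
Event 4: SEND 0->3: VV[0][0]++ -> VV[0]=[2, 0, 0, 0], msg_vec=[2, 0, 0, 0]; VV[3]=max(VV[3],msg_vec) then VV[3][3]++ -> VV[3]=[2, 0, 0, 2]
Final vectors: VV[0]=[2, 0, 0, 0]; VV[1]=[0, 1, 0, 0]; VV[2]=[0, 0, 0, 0]; VV[3]=[2, 0, 0, 2]

Answer: 0 0 0 0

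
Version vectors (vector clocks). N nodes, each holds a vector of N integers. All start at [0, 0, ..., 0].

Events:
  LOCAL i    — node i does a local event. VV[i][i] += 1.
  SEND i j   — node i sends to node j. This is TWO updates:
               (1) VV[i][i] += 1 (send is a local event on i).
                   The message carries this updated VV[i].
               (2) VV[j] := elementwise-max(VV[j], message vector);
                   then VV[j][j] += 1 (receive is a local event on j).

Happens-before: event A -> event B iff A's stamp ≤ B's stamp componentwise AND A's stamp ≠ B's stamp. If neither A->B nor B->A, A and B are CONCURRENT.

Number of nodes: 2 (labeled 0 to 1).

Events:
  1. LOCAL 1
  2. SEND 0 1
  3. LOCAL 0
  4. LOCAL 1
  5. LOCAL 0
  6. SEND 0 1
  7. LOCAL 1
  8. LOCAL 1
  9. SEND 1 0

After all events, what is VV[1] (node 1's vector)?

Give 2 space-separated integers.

Initial: VV[0]=[0, 0]
Initial: VV[1]=[0, 0]
Event 1: LOCAL 1: VV[1][1]++ -> VV[1]=[0, 1]
Event 2: SEND 0->1: VV[0][0]++ -> VV[0]=[1, 0], msg_vec=[1, 0]; VV[1]=max(VV[1],msg_vec) then VV[1][1]++ -> VV[1]=[1, 2]
Event 3: LOCAL 0: VV[0][0]++ -> VV[0]=[2, 0]
Event 4: LOCAL 1: VV[1][1]++ -> VV[1]=[1, 3]
Event 5: LOCAL 0: VV[0][0]++ -> VV[0]=[3, 0]
Event 6: SEND 0->1: VV[0][0]++ -> VV[0]=[4, 0], msg_vec=[4, 0]; VV[1]=max(VV[1],msg_vec) then VV[1][1]++ -> VV[1]=[4, 4]
Event 7: LOCAL 1: VV[1][1]++ -> VV[1]=[4, 5]
Event 8: LOCAL 1: VV[1][1]++ -> VV[1]=[4, 6]
Event 9: SEND 1->0: VV[1][1]++ -> VV[1]=[4, 7], msg_vec=[4, 7]; VV[0]=max(VV[0],msg_vec) then VV[0][0]++ -> VV[0]=[5, 7]
Final vectors: VV[0]=[5, 7]; VV[1]=[4, 7]

Answer: 4 7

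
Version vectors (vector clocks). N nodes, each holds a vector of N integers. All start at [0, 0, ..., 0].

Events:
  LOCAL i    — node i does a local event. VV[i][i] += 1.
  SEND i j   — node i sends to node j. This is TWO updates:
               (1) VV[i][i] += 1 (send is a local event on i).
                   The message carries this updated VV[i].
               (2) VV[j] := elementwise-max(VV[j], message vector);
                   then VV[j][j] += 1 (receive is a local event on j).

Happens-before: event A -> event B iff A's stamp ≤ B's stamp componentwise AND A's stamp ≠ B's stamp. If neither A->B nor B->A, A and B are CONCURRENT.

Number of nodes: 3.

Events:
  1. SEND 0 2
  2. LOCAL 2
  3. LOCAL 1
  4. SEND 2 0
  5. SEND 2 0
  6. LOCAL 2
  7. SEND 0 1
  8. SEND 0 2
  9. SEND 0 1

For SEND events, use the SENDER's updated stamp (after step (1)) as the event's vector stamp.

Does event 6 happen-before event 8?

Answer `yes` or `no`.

Answer: no

Derivation:
Initial: VV[0]=[0, 0, 0]
Initial: VV[1]=[0, 0, 0]
Initial: VV[2]=[0, 0, 0]
Event 1: SEND 0->2: VV[0][0]++ -> VV[0]=[1, 0, 0], msg_vec=[1, 0, 0]; VV[2]=max(VV[2],msg_vec) then VV[2][2]++ -> VV[2]=[1, 0, 1]
Event 2: LOCAL 2: VV[2][2]++ -> VV[2]=[1, 0, 2]
Event 3: LOCAL 1: VV[1][1]++ -> VV[1]=[0, 1, 0]
Event 4: SEND 2->0: VV[2][2]++ -> VV[2]=[1, 0, 3], msg_vec=[1, 0, 3]; VV[0]=max(VV[0],msg_vec) then VV[0][0]++ -> VV[0]=[2, 0, 3]
Event 5: SEND 2->0: VV[2][2]++ -> VV[2]=[1, 0, 4], msg_vec=[1, 0, 4]; VV[0]=max(VV[0],msg_vec) then VV[0][0]++ -> VV[0]=[3, 0, 4]
Event 6: LOCAL 2: VV[2][2]++ -> VV[2]=[1, 0, 5]
Event 7: SEND 0->1: VV[0][0]++ -> VV[0]=[4, 0, 4], msg_vec=[4, 0, 4]; VV[1]=max(VV[1],msg_vec) then VV[1][1]++ -> VV[1]=[4, 2, 4]
Event 8: SEND 0->2: VV[0][0]++ -> VV[0]=[5, 0, 4], msg_vec=[5, 0, 4]; VV[2]=max(VV[2],msg_vec) then VV[2][2]++ -> VV[2]=[5, 0, 6]
Event 9: SEND 0->1: VV[0][0]++ -> VV[0]=[6, 0, 4], msg_vec=[6, 0, 4]; VV[1]=max(VV[1],msg_vec) then VV[1][1]++ -> VV[1]=[6, 3, 4]
Event 6 stamp: [1, 0, 5]
Event 8 stamp: [5, 0, 4]
[1, 0, 5] <= [5, 0, 4]? False. Equal? False. Happens-before: False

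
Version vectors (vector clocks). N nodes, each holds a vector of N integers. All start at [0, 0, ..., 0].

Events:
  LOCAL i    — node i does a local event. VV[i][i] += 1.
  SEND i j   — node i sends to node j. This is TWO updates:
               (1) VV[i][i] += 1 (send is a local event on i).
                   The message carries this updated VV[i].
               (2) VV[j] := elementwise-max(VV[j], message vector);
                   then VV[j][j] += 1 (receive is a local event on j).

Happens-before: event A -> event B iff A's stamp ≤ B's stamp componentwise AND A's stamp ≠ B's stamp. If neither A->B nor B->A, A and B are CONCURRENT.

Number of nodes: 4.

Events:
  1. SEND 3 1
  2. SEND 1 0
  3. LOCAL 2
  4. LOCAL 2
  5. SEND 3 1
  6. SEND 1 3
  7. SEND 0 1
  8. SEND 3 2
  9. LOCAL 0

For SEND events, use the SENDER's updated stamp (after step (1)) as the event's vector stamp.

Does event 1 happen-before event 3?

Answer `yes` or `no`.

Answer: no

Derivation:
Initial: VV[0]=[0, 0, 0, 0]
Initial: VV[1]=[0, 0, 0, 0]
Initial: VV[2]=[0, 0, 0, 0]
Initial: VV[3]=[0, 0, 0, 0]
Event 1: SEND 3->1: VV[3][3]++ -> VV[3]=[0, 0, 0, 1], msg_vec=[0, 0, 0, 1]; VV[1]=max(VV[1],msg_vec) then VV[1][1]++ -> VV[1]=[0, 1, 0, 1]
Event 2: SEND 1->0: VV[1][1]++ -> VV[1]=[0, 2, 0, 1], msg_vec=[0, 2, 0, 1]; VV[0]=max(VV[0],msg_vec) then VV[0][0]++ -> VV[0]=[1, 2, 0, 1]
Event 3: LOCAL 2: VV[2][2]++ -> VV[2]=[0, 0, 1, 0]
Event 4: LOCAL 2: VV[2][2]++ -> VV[2]=[0, 0, 2, 0]
Event 5: SEND 3->1: VV[3][3]++ -> VV[3]=[0, 0, 0, 2], msg_vec=[0, 0, 0, 2]; VV[1]=max(VV[1],msg_vec) then VV[1][1]++ -> VV[1]=[0, 3, 0, 2]
Event 6: SEND 1->3: VV[1][1]++ -> VV[1]=[0, 4, 0, 2], msg_vec=[0, 4, 0, 2]; VV[3]=max(VV[3],msg_vec) then VV[3][3]++ -> VV[3]=[0, 4, 0, 3]
Event 7: SEND 0->1: VV[0][0]++ -> VV[0]=[2, 2, 0, 1], msg_vec=[2, 2, 0, 1]; VV[1]=max(VV[1],msg_vec) then VV[1][1]++ -> VV[1]=[2, 5, 0, 2]
Event 8: SEND 3->2: VV[3][3]++ -> VV[3]=[0, 4, 0, 4], msg_vec=[0, 4, 0, 4]; VV[2]=max(VV[2],msg_vec) then VV[2][2]++ -> VV[2]=[0, 4, 3, 4]
Event 9: LOCAL 0: VV[0][0]++ -> VV[0]=[3, 2, 0, 1]
Event 1 stamp: [0, 0, 0, 1]
Event 3 stamp: [0, 0, 1, 0]
[0, 0, 0, 1] <= [0, 0, 1, 0]? False. Equal? False. Happens-before: False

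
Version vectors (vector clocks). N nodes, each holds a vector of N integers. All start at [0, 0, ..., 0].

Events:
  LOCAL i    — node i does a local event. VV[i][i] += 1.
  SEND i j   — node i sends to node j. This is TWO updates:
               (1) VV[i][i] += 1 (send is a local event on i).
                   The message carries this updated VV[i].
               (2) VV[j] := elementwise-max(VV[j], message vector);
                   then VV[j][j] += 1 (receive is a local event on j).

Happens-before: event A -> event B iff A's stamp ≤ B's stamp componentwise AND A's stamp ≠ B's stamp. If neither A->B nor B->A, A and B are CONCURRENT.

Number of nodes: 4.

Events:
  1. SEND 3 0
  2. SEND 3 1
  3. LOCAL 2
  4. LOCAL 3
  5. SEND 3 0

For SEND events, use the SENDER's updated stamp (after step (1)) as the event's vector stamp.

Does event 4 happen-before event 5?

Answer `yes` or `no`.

Initial: VV[0]=[0, 0, 0, 0]
Initial: VV[1]=[0, 0, 0, 0]
Initial: VV[2]=[0, 0, 0, 0]
Initial: VV[3]=[0, 0, 0, 0]
Event 1: SEND 3->0: VV[3][3]++ -> VV[3]=[0, 0, 0, 1], msg_vec=[0, 0, 0, 1]; VV[0]=max(VV[0],msg_vec) then VV[0][0]++ -> VV[0]=[1, 0, 0, 1]
Event 2: SEND 3->1: VV[3][3]++ -> VV[3]=[0, 0, 0, 2], msg_vec=[0, 0, 0, 2]; VV[1]=max(VV[1],msg_vec) then VV[1][1]++ -> VV[1]=[0, 1, 0, 2]
Event 3: LOCAL 2: VV[2][2]++ -> VV[2]=[0, 0, 1, 0]
Event 4: LOCAL 3: VV[3][3]++ -> VV[3]=[0, 0, 0, 3]
Event 5: SEND 3->0: VV[3][3]++ -> VV[3]=[0, 0, 0, 4], msg_vec=[0, 0, 0, 4]; VV[0]=max(VV[0],msg_vec) then VV[0][0]++ -> VV[0]=[2, 0, 0, 4]
Event 4 stamp: [0, 0, 0, 3]
Event 5 stamp: [0, 0, 0, 4]
[0, 0, 0, 3] <= [0, 0, 0, 4]? True. Equal? False. Happens-before: True

Answer: yes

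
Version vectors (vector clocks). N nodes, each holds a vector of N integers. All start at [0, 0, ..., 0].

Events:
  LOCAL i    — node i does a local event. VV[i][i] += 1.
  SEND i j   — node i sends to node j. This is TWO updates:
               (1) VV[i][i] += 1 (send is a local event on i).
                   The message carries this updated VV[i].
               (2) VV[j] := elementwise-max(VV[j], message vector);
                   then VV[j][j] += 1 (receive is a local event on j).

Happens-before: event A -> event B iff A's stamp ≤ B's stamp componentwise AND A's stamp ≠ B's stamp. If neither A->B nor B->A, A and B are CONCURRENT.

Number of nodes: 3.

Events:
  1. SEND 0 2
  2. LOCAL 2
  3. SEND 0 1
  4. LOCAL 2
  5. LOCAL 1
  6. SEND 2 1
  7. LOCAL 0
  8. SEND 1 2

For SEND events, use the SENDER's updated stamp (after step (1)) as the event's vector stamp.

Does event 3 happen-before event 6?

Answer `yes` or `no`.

Initial: VV[0]=[0, 0, 0]
Initial: VV[1]=[0, 0, 0]
Initial: VV[2]=[0, 0, 0]
Event 1: SEND 0->2: VV[0][0]++ -> VV[0]=[1, 0, 0], msg_vec=[1, 0, 0]; VV[2]=max(VV[2],msg_vec) then VV[2][2]++ -> VV[2]=[1, 0, 1]
Event 2: LOCAL 2: VV[2][2]++ -> VV[2]=[1, 0, 2]
Event 3: SEND 0->1: VV[0][0]++ -> VV[0]=[2, 0, 0], msg_vec=[2, 0, 0]; VV[1]=max(VV[1],msg_vec) then VV[1][1]++ -> VV[1]=[2, 1, 0]
Event 4: LOCAL 2: VV[2][2]++ -> VV[2]=[1, 0, 3]
Event 5: LOCAL 1: VV[1][1]++ -> VV[1]=[2, 2, 0]
Event 6: SEND 2->1: VV[2][2]++ -> VV[2]=[1, 0, 4], msg_vec=[1, 0, 4]; VV[1]=max(VV[1],msg_vec) then VV[1][1]++ -> VV[1]=[2, 3, 4]
Event 7: LOCAL 0: VV[0][0]++ -> VV[0]=[3, 0, 0]
Event 8: SEND 1->2: VV[1][1]++ -> VV[1]=[2, 4, 4], msg_vec=[2, 4, 4]; VV[2]=max(VV[2],msg_vec) then VV[2][2]++ -> VV[2]=[2, 4, 5]
Event 3 stamp: [2, 0, 0]
Event 6 stamp: [1, 0, 4]
[2, 0, 0] <= [1, 0, 4]? False. Equal? False. Happens-before: False

Answer: no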